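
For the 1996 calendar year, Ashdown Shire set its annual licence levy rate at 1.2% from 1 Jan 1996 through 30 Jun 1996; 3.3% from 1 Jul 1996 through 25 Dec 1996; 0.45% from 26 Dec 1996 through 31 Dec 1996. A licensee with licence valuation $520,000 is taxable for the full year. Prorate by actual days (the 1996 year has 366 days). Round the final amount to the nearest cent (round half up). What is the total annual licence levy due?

$11,486.89

1 Jan – 30 Jun 1996: 182 days at 1.2% → $520,000 × 1.2% × 182/366 = $3,102.9508
1 Jul – 25 Dec 1996: 178 days at 3.3% → $520,000 × 3.3% × 178/366 = $8,345.5738
26 Dec – 31 Dec 1996: 6 days at 0.45% → $520,000 × 0.45% × 6/366 = $38.3607
Total = $11,486.8852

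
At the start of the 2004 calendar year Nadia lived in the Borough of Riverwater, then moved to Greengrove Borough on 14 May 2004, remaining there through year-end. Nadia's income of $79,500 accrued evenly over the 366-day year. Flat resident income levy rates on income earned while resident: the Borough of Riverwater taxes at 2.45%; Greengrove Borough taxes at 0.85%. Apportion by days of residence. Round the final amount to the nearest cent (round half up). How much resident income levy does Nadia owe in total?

The Borough of Riverwater, 1 Jan – 13 May 2004: 134 days → $79,500 × 2.45% × 134/366 = $713.1107
Greengrove Borough, 14 May – 31 Dec 2004: 232 days → $79,500 × 0.85% × 232/366 = $428.3443
Total = $1,141.4549

$1,141.45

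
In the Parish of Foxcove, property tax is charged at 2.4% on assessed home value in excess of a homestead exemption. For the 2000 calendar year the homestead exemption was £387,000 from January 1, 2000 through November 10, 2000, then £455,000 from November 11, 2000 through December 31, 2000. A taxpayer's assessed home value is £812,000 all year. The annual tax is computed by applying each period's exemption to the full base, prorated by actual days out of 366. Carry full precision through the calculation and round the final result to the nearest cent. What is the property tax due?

January 1 – November 10, 2000: 315 days, exemption £387,000 → (£812,000 − £387,000) × 2.4% × 315/366 = £8,778.6885
November 11 – December 31, 2000: 51 days, exemption £455,000 → (£812,000 − £455,000) × 2.4% × 51/366 = £1,193.9016
Total = £9,972.5902

£9,972.59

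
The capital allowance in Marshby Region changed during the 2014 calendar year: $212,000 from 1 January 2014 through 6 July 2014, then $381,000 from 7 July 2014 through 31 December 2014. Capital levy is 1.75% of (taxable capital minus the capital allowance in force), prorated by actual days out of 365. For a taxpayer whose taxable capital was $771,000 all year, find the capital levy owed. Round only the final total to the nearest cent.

$8,340.21

1 January – 6 July 2014: 187 days, exemption $212,000 → ($771,000 − $212,000) × 1.75% × 187/365 = $5,011.8562
7 July – 31 December 2014: 178 days, exemption $381,000 → ($771,000 − $381,000) × 1.75% × 178/365 = $3,328.3562
Total = $8,340.2123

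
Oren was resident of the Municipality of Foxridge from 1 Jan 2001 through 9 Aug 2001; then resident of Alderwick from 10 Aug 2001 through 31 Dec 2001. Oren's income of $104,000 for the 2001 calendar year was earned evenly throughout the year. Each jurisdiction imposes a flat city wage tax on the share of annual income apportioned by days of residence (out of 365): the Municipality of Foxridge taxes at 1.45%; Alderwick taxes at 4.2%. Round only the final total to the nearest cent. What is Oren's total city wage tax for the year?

The Municipality of Foxridge, 1 Jan – 9 Aug 2001: 221 days → $104,000 × 1.45% × 221/365 = $913.0630
Alderwick, 10 Aug – 31 Dec 2001: 144 days → $104,000 × 4.2% × 144/365 = $1,723.2658
Total = $2,636.3288

$2,636.33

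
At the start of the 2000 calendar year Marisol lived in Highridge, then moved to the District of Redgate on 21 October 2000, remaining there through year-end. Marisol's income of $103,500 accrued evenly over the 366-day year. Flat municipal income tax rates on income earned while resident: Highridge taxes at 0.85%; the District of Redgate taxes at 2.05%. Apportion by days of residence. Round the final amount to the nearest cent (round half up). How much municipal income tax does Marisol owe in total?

Highridge, 1 January – 20 October 2000: 294 days → $103,500 × 0.85% × 294/366 = $706.6844
The District of Redgate, 21 October – 31 December 2000: 72 days → $103,500 × 2.05% × 72/366 = $417.3934
Total = $1,124.0779

$1,124.08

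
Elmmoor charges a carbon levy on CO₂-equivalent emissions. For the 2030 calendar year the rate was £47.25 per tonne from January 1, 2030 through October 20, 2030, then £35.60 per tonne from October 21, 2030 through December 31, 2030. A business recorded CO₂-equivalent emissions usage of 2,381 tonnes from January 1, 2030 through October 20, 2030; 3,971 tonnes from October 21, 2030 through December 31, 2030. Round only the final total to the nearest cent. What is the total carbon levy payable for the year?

£253,869.85

January 1 – October 20, 2030: 2,381 tonnes at £47.25/tonne → £112,502.25
October 21 – December 31, 2030: 3,971 tonnes at £35.60/tonne → £141,367.60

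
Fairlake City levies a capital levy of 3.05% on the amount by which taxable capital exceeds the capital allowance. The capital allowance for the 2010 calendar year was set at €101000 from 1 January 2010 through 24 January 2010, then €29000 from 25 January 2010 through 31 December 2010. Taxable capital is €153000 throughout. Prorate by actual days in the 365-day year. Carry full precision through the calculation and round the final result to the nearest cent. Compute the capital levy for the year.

1 January – 24 January 2010: 24 days, exemption €101000 → (€153000 − €101000) × 3.05% × 24/365 = €104.2849
25 January – 31 December 2010: 341 days, exemption €29000 → (€153000 − €29000) × 3.05% × 341/365 = €3533.3205
Total = €3637.6055

€3637.61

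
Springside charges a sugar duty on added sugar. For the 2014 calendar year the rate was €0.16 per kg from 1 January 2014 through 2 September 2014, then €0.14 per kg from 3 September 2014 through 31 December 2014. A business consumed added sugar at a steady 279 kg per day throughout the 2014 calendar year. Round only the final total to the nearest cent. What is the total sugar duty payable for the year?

€15,624.00

1 January – 2 September 2014: 245 days × 279 kg/day = 68,355 kg at €0.16/kg → €10,936.80
3 September – 31 December 2014: 120 days × 279 kg/day = 33,480 kg at €0.14/kg → €4,687.20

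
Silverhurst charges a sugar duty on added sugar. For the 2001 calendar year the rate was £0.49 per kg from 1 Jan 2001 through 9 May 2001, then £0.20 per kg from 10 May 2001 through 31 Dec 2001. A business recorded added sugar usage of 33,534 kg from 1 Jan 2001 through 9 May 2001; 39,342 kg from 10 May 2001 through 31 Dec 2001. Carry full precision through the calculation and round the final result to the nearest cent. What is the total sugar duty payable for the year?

£24300.06

1 Jan – 9 May 2001: 33,534 kg at £0.49/kg → £16431.66
10 May – 31 Dec 2001: 39,342 kg at £0.20/kg → £7868.40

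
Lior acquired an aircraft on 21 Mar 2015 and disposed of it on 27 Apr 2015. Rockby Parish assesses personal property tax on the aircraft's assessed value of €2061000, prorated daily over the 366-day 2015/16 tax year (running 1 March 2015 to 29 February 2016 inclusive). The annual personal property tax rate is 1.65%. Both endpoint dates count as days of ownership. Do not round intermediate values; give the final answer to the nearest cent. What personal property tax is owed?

Days held (21 Mar – 27 Apr 2015): 38 out of 366
Tax = €2061000 × 1.65% × 38/366 = €3530.7295

€3530.73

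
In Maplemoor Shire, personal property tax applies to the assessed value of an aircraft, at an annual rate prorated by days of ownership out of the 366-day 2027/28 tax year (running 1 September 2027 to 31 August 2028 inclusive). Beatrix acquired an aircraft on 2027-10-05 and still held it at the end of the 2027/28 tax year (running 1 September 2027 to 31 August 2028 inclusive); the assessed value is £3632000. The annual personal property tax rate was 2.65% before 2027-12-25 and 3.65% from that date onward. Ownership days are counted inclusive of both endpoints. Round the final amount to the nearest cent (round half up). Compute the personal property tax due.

2027-10-05 to 2027-12-24: 81 days at 2.65% → £3632000 × 2.65% × 81/366 = £21300.7869
2027-12-25 to 2028-08-31: 251 days at 3.65% → £3632000 × 3.65% × 251/366 = £90914.1202
Total = £112214.9071

£112214.91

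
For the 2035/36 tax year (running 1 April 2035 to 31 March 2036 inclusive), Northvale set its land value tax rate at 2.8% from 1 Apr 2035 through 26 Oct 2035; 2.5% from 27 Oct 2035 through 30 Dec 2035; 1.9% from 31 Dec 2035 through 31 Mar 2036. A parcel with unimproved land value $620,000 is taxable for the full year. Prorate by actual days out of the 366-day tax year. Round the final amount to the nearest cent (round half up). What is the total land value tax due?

$15,627.05

1 Apr – 26 Oct 2035: 209 days at 2.8% → $620,000 × 2.8% × 209/366 = $9,913.2240
27 Oct – 30 Dec 2035: 65 days at 2.5% → $620,000 × 2.5% × 65/366 = $2,752.7322
31 Dec 2035 – 31 Mar 2036: 92 days at 1.9% → $620,000 × 1.9% × 92/366 = $2,961.0929
Total = $15,627.0492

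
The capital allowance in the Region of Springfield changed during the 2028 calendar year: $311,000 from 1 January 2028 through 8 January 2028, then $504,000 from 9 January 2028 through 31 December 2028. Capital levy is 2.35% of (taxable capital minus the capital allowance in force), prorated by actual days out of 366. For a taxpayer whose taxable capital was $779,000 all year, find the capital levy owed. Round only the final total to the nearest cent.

1 January – 8 January 2028: 8 days, exemption $311,000 → ($779,000 − $311,000) × 2.35% × 8/366 = $240.3934
9 January – 31 December 2028: 358 days, exemption $504,000 → ($779,000 − $504,000) × 2.35% × 358/366 = $6,321.2432
Total = $6,561.6366

$6,561.64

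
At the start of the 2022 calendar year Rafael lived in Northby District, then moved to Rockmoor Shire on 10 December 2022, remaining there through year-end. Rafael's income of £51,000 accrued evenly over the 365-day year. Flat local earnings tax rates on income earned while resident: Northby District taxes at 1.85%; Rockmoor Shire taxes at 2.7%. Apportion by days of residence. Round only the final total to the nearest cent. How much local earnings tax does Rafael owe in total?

Northby District, 1 January – 9 December 2022: 343 days → £51,000 × 1.85% × 343/365 = £886.6315
Rockmoor Shire, 10 December – 31 December 2022: 22 days → £51,000 × 2.7% × 22/365 = £82.9973
Total = £969.6288

£969.63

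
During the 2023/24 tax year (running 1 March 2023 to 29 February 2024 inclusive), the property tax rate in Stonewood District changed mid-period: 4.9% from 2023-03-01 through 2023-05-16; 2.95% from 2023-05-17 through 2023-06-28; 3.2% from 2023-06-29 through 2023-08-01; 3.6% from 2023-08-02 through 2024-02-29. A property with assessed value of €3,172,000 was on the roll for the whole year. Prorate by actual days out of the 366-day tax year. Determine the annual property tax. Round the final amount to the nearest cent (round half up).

2023-03-01 to 2023-05-16: 77 days at 4.9% → €3,172,000 × 4.9% × 77/366 = €32,699.3333
2023-05-17 to 2023-06-28: 43 days at 2.95% → €3,172,000 × 2.95% × 43/366 = €10,993.6667
2023-06-29 to 2023-08-01: 34 days at 3.2% → €3,172,000 × 3.2% × 34/366 = €9,429.3333
2023-08-02 to 2024-02-29: 212 days at 3.6% → €3,172,000 × 3.6% × 212/366 = €66,144.0000
Total = €119,266.3333

€119,266.33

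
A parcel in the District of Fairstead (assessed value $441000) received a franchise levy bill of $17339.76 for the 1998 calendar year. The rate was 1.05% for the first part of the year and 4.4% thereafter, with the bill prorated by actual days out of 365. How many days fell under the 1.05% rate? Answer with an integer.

51 days

Let d = days at the first rate; then 365 − d days at the second rate.
$441000 × [1.05%·d + 4.4%·(365−d)] / 365 = $17339.76
Solving gives d = 51, so the new rate took effect on 21 February 1998.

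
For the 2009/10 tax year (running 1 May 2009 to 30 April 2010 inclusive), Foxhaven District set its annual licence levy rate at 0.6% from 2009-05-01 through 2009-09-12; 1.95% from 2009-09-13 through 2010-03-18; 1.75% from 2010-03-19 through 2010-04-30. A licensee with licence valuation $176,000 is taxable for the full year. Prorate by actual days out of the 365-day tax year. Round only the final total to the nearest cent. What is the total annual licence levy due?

$2,511.74

2009-05-01 to 2009-09-12: 135 days at 0.6% → $176,000 × 0.6% × 135/365 = $390.5753
2009-09-13 to 2010-03-18: 187 days at 1.95% → $176,000 × 1.95% × 187/365 = $1,758.3123
2010-03-19 to 2010-04-30: 43 days at 1.75% → $176,000 × 1.75% × 43/365 = $362.8493
Total = $2,511.7370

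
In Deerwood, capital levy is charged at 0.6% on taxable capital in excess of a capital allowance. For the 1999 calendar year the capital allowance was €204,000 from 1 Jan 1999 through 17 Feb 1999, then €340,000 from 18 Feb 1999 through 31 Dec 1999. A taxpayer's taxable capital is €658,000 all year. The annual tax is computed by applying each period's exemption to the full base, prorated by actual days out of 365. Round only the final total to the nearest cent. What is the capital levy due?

1 Jan – 17 Feb 1999: 48 days, exemption €204,000 → (€658,000 − €204,000) × 0.6% × 48/365 = €358.2247
18 Feb – 31 Dec 1999: 317 days, exemption €340,000 → (€658,000 − €340,000) × 0.6% × 317/365 = €1,657.0849
Total = €2,015.3096

€2,015.31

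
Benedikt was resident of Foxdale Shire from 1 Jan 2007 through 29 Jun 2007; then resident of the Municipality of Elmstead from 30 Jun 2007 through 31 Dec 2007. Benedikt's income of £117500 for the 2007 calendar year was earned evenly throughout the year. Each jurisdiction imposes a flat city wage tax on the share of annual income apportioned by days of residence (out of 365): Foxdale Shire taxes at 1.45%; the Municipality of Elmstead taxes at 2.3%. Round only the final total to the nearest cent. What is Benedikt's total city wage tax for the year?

£2209.97

Foxdale Shire, 1 Jan – 29 Jun 2007: 180 days → £117500 × 1.45% × 180/365 = £840.2055
The Municipality of Elmstead, 30 Jun – 31 Dec 2007: 185 days → £117500 × 2.3% × 185/365 = £1369.7603
Total = £2209.9658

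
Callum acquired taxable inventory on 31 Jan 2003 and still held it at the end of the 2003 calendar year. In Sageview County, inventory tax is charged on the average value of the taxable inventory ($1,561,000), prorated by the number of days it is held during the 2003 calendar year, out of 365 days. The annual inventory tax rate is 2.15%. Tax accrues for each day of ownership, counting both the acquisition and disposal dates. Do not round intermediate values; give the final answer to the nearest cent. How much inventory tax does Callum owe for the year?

Days held (31 Jan – 31 Dec 2003): 335 out of 365
Tax = $1,561,000 × 2.15% × 335/365 = $30,803.0205

$30,803.02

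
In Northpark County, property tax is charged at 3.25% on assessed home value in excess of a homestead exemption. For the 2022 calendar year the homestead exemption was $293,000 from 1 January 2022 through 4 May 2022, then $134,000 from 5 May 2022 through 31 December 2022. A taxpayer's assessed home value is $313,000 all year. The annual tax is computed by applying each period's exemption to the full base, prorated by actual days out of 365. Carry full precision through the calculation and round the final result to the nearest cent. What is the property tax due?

1 January – 4 May 2022: 124 days, exemption $293,000 → ($313,000 − $293,000) × 3.25% × 124/365 = $220.8219
5 May – 31 December 2022: 241 days, exemption $134,000 → ($313,000 − $134,000) × 3.25% × 241/365 = $3,841.1438
Total = $4,061.9658

$4,061.97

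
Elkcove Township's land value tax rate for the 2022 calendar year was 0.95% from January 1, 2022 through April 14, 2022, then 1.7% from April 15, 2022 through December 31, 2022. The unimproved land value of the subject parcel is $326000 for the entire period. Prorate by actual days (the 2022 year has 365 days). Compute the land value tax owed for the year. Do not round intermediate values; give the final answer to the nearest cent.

January 1 – April 14, 2022: 104 days at 0.95% → $326000 × 0.95% × 104/365 = $882.4329
April 15 – December 31, 2022: 261 days at 1.7% → $326000 × 1.7% × 261/365 = $3962.9096
Total = $4845.3425

$4845.34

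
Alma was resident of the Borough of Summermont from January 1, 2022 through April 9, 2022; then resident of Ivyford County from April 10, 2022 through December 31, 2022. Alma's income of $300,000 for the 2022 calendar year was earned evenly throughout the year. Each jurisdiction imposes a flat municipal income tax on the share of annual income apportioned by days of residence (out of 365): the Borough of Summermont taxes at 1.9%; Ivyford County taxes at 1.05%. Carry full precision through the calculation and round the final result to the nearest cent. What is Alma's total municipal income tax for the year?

$3,841.64

The Borough of Summermont, January 1 – April 9, 2022: 99 days → $300,000 × 1.9% × 99/365 = $1,546.0274
Ivyford County, April 10 – December 31, 2022: 266 days → $300,000 × 1.05% × 266/365 = $2,295.6164
Total = $3,841.6438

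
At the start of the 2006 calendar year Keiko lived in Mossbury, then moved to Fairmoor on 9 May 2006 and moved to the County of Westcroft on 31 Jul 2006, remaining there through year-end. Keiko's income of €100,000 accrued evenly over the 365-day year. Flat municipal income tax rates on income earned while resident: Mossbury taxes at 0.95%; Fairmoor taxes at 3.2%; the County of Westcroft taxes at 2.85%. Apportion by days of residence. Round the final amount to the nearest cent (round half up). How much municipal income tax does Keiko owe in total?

€2,263.29

Mossbury, 1 Jan – 8 May 2006: 128 days → €100,000 × 0.95% × 128/365 = €333.1507
Fairmoor, 9 May – 30 Jul 2006: 83 days → €100,000 × 3.2% × 83/365 = €727.6712
The County of Westcroft, 31 Jul – 31 Dec 2006: 154 days → €100,000 × 2.85% × 154/365 = €1,202.4658
Total = €2,263.2877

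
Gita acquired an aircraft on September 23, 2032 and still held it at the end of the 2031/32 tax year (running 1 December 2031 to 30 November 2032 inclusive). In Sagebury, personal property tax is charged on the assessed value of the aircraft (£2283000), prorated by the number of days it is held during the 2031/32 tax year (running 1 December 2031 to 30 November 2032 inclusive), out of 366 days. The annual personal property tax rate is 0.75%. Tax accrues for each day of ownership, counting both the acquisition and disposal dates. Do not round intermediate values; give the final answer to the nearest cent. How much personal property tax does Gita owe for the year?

Days held (September 23 – November 30, 2032): 69 out of 366
Tax = £2283000 × 0.75% × 69/366 = £3228.0123

£3228.01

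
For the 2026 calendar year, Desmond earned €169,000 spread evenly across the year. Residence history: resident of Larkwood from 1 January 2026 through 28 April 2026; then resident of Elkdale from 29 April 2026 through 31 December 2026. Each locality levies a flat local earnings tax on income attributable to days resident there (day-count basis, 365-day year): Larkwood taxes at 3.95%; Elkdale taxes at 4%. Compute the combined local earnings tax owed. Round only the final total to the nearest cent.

Larkwood, 1 January – 28 April 2026: 118 days → €169,000 × 3.95% × 118/365 = €2,158.1068
Elkdale, 29 April – 31 December 2026: 247 days → €169,000 × 4% × 247/365 = €4,574.5753
Total = €6,732.6822

€6,732.68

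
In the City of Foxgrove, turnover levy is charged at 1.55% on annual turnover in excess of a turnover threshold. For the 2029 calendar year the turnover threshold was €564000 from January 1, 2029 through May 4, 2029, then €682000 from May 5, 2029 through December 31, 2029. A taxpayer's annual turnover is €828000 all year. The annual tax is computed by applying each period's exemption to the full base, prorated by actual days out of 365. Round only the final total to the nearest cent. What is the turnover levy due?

January 1 – May 4, 2029: 124 days, exemption €564000 → (€828000 − €564000) × 1.55% × 124/365 = €1390.1589
May 5 – December 31, 2029: 241 days, exemption €682000 → (€828000 − €682000) × 1.55% × 241/365 = €1494.2000
Total = €2884.3589

€2884.36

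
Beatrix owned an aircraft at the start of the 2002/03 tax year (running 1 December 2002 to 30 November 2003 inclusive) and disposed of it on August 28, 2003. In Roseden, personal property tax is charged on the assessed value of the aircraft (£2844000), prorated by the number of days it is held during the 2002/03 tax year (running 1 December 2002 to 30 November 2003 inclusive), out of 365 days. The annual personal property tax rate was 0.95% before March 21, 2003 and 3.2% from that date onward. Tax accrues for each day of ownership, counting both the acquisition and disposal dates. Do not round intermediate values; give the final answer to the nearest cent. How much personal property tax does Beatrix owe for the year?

£48285.67

December 1, 2002 – March 20, 2003: 110 days at 0.95% → £2844000 × 0.95% × 110/365 = £8142.4110
March 21 – August 28, 2003: 161 days at 3.2% → £2844000 × 3.2% × 161/365 = £40143.2548
Total = £48285.6658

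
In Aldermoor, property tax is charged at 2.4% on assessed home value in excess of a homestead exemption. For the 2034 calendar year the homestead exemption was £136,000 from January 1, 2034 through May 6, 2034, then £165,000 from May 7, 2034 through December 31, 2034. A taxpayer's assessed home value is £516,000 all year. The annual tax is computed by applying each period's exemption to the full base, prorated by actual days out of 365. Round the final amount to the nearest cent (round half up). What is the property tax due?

January 1 – May 6, 2034: 126 days, exemption £136,000 → (£516,000 − £136,000) × 2.4% × 126/365 = £3,148.2740
May 7 – December 31, 2034: 239 days, exemption £165,000 → (£516,000 − £165,000) × 2.4% × 239/365 = £5,515.9890
Total = £8,664.2630

£8,664.26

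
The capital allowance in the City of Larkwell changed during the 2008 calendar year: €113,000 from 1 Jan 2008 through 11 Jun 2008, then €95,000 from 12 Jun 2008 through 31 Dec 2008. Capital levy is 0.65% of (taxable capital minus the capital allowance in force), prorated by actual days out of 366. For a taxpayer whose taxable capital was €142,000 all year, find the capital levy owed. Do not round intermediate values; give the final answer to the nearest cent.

€253.39

1 Jan – 11 Jun 2008: 163 days, exemption €113,000 → (€142,000 − €113,000) × 0.65% × 163/366 = €83.9495
12 Jun – 31 Dec 2008: 203 days, exemption €95,000 → (€142,000 − €95,000) × 0.65% × 203/366 = €169.4440
Total = €253.3934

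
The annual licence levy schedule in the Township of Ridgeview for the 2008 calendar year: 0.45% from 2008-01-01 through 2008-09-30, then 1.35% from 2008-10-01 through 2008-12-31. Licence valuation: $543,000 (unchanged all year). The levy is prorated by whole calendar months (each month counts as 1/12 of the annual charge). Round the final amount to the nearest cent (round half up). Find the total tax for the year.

$3,665.25

2008-01-01 to 2008-09-30: 9 months at 0.45% → $543,000 × 0.45% × 9/12 = $1,832.6250
2008-10-01 to 2008-12-31: 3 months at 1.35% → $543,000 × 1.35% × 3/12 = $1,832.6250
Total = $3,665.2500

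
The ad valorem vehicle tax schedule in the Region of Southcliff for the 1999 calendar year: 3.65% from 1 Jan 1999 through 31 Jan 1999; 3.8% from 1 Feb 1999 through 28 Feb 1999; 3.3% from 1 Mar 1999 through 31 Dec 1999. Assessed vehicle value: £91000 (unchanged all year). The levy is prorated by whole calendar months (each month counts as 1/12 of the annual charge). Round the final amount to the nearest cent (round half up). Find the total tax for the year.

£3067.46

1 Jan – 31 Jan 1999: 1 month at 3.65% → £91000 × 3.65% × 1/12 = £276.7917
1 Feb – 28 Feb 1999: 1 month at 3.8% → £91000 × 3.8% × 1/12 = £288.1667
1 Mar – 31 Dec 1999: 10 months at 3.3% → £91000 × 3.3% × 10/12 = £2502.5000
Total = £3067.4583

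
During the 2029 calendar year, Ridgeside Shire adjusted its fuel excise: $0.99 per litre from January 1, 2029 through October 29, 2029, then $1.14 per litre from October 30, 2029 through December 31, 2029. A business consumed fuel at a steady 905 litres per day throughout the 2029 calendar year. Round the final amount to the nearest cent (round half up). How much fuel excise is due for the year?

$335,574.00

January 1 – October 29, 2029: 302 days × 905 litres/day = 273,310 litres at $0.99/litre → $270,576.90
October 30 – December 31, 2029: 63 days × 905 litres/day = 57,015 litres at $1.14/litre → $64,997.10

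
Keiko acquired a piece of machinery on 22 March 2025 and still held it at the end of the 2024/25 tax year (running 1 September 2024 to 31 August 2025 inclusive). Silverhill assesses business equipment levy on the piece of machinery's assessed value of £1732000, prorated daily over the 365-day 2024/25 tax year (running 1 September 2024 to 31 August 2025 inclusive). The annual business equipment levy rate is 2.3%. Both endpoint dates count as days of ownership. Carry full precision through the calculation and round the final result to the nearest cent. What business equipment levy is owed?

£17789.78

Days held (22 March – 31 August 2025): 163 out of 365
Tax = £1732000 × 2.3% × 163/365 = £17789.7753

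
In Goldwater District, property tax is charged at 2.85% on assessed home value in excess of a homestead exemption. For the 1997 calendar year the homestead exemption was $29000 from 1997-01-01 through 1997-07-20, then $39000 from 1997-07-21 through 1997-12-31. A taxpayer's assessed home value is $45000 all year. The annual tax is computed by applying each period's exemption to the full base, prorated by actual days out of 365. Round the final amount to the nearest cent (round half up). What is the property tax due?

1997-01-01 to 1997-07-20: 201 days, exemption $29000 → ($45000 − $29000) × 2.85% × 201/365 = $251.1123
1997-07-21 to 1997-12-31: 164 days, exemption $39000 → ($45000 − $39000) × 2.85% × 164/365 = $76.8329
Total = $327.9452

$327.95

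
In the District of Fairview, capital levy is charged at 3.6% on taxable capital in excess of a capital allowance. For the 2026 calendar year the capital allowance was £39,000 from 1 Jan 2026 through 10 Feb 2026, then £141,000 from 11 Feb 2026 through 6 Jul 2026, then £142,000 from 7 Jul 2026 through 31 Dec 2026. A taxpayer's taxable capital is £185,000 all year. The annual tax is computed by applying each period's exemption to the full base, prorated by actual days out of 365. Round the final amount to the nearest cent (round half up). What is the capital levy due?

£1,978.92

1 Jan – 10 Feb 2026: 41 days, exemption £39,000 → (£185,000 − £39,000) × 3.6% × 41/365 = £590.4000
11 Feb – 6 Jul 2026: 146 days, exemption £141,000 → (£185,000 − £141,000) × 3.6% × 146/365 = £633.6000
7 Jul – 31 Dec 2026: 178 days, exemption £142,000 → (£185,000 − £142,000) × 3.6% × 178/365 = £754.9151
Total = £1,978.9151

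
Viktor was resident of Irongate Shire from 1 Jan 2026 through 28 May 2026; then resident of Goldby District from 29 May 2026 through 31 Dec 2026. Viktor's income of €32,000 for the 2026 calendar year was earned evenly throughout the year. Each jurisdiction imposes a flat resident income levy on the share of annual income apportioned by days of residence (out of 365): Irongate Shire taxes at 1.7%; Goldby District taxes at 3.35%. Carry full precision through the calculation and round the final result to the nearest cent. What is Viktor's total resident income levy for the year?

Irongate Shire, 1 Jan – 28 May 2026: 148 days → €32,000 × 1.7% × 148/365 = €220.5808
Goldby District, 29 May – 31 Dec 2026: 217 days → €32,000 × 3.35% × 217/365 = €637.3260
Total = €857.9068

€857.91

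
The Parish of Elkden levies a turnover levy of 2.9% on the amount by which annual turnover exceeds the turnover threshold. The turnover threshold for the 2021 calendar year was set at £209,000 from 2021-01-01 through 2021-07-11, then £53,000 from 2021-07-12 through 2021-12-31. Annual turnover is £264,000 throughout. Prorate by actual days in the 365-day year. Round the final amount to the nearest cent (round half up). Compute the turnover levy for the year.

£3,739.25

2021-01-01 to 2021-07-11: 192 days, exemption £209,000 → (£264,000 − £209,000) × 2.9% × 192/365 = £839.0137
2021-07-12 to 2021-12-31: 173 days, exemption £53,000 → (£264,000 − £53,000) × 2.9% × 173/365 = £2,900.2384
Total = £3,739.2521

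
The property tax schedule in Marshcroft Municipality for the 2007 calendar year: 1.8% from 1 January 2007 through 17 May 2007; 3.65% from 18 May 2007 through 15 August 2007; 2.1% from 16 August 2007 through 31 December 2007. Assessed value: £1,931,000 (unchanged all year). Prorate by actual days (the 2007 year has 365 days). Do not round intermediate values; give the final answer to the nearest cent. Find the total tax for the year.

1 January – 17 May 2007: 137 days at 1.8% → £1,931,000 × 1.8% × 137/365 = £13,046.1534
18 May – 15 August 2007: 90 days at 3.65% → £1,931,000 × 3.65% × 90/365 = £17,379.0000
16 August – 31 December 2007: 138 days at 2.1% → £1,931,000 × 2.1% × 138/365 = £15,331.6110
Total = £45,756.7644

£45,756.76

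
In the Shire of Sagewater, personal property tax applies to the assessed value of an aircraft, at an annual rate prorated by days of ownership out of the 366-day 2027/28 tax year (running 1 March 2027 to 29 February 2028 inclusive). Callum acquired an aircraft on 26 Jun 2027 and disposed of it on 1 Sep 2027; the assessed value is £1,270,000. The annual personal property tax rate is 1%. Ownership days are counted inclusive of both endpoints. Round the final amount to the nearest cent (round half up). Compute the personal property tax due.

Days held (26 Jun – 1 Sep 2027): 68 out of 366
Tax = £1,270,000 × 1% × 68/366 = £2,359.5628

£2,359.56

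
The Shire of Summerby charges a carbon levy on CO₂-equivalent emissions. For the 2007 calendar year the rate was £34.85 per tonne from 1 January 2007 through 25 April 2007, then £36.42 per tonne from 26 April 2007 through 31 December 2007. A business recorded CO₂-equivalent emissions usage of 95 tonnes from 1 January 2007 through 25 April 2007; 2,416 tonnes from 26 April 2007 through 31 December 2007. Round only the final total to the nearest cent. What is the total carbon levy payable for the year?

£91,301.47

1 January – 25 April 2007: 95 tonnes at £34.85/tonne → £3,310.75
26 April – 31 December 2007: 2,416 tonnes at £36.42/tonne → £87,990.72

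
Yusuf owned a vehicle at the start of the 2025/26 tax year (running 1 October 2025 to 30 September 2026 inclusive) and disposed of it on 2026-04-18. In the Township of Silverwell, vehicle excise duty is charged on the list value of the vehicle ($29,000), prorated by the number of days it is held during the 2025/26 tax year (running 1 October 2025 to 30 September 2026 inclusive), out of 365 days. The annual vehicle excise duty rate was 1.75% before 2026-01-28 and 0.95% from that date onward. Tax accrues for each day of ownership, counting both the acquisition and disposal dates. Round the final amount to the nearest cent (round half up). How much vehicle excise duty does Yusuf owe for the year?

$226.60

2025-10-01 to 2026-01-27: 119 days at 1.75% → $29,000 × 1.75% × 119/365 = $165.4589
2026-01-28 to 2026-04-18: 81 days at 0.95% → $29,000 × 0.95% × 81/365 = $61.1384
Total = $226.5973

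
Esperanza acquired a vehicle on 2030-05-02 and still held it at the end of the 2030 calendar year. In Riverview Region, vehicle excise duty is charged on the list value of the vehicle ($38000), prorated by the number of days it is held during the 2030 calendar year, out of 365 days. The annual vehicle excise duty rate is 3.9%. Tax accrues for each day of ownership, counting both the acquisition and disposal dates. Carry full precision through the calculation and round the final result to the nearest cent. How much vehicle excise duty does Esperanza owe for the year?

$990.71

Days held (2030-05-02 to 2030-12-31): 244 out of 365
Tax = $38000 × 3.9% × 244/365 = $990.7068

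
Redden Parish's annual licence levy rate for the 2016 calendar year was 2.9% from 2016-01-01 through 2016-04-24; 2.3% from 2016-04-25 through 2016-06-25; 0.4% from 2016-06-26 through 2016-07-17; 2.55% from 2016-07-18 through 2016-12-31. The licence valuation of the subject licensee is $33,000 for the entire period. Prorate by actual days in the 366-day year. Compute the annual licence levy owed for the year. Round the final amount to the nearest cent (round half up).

$821.17

2016-01-01 to 2016-04-24: 115 days at 2.9% → $33,000 × 2.9% × 115/366 = $300.6967
2016-04-25 to 2016-06-25: 62 days at 2.3% → $33,000 × 2.3% × 62/366 = $128.5738
2016-06-26 to 2016-07-17: 22 days at 0.4% → $33,000 × 0.4% × 22/366 = $7.9344
2016-07-18 to 2016-12-31: 167 days at 2.55% → $33,000 × 2.55% × 167/366 = $383.9631
Total = $821.1680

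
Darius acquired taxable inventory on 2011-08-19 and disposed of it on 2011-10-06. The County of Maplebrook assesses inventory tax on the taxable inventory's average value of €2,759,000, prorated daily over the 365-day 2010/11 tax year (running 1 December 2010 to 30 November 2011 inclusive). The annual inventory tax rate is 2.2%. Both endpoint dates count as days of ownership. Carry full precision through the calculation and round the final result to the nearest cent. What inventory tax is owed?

€8,148.50

Days held (2011-08-19 to 2011-10-06): 49 out of 365
Tax = €2,759,000 × 2.2% × 49/365 = €8,148.4986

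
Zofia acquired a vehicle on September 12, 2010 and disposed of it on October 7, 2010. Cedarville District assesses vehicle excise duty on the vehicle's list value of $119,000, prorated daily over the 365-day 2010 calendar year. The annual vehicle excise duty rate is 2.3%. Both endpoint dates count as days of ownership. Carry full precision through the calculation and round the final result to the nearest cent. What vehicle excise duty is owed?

Days held (September 12 – October 7, 2010): 26 out of 365
Tax = $119,000 × 2.3% × 26/365 = $194.9644

$194.96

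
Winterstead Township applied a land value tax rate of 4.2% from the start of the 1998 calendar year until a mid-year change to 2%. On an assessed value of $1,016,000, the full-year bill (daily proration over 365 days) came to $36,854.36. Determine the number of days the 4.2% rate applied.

270 days

Let d = days at the first rate; then 365 − d days at the second rate.
$1,016,000 × [4.2%·d + 2%·(365−d)] / 365 = $36,854.36
Solving gives d = 270, so the new rate took effect on 28 Sep 1998.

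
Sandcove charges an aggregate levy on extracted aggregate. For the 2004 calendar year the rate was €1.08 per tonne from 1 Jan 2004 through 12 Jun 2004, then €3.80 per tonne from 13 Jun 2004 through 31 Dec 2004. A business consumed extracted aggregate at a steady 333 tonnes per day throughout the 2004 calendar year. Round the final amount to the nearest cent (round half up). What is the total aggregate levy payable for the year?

€314,591.76

1 Jan – 12 Jun 2004: 164 days × 333 tonnes/day = 54,612 tonnes at €1.08/tonne → €58,980.96
13 Jun – 31 Dec 2004: 202 days × 333 tonnes/day = 67,266 tonnes at €3.80/tonne → €255,610.80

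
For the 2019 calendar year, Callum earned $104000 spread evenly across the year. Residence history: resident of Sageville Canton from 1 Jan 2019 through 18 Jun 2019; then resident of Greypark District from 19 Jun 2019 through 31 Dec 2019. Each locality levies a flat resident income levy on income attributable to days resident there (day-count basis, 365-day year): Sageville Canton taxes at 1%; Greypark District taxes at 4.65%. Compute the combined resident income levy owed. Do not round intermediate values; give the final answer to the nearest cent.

$3078.40

Sageville Canton, 1 Jan – 18 Jun 2019: 169 days → $104000 × 1% × 169/365 = $481.5342
Greypark District, 19 Jun – 31 Dec 2019: 196 days → $104000 × 4.65% × 196/365 = $2596.8658
Total = $3078.4000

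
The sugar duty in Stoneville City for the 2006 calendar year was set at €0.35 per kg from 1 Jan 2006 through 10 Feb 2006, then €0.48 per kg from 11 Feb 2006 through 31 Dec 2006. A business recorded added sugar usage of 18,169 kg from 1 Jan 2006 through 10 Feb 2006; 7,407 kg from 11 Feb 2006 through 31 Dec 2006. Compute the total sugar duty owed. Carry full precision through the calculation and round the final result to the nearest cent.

1 Jan – 10 Feb 2006: 18,169 kg at €0.35/kg → €6,359.15
11 Feb – 31 Dec 2006: 7,407 kg at €0.48/kg → €3,555.36

€9,914.51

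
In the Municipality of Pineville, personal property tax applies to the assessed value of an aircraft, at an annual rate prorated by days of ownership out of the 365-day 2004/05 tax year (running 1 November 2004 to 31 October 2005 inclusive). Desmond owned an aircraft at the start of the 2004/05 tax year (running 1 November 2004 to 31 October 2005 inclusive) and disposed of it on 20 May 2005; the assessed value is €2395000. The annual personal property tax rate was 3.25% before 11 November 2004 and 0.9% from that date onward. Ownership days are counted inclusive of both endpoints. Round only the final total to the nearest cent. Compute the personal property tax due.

€13412.00

1 November – 10 November 2004: 10 days at 3.25% → €2395000 × 3.25% × 10/365 = €2132.5342
11 November 2004 – 20 May 2005: 191 days at 0.9% → €2395000 × 0.9% × 191/365 = €11279.4658
Total = €13412.0000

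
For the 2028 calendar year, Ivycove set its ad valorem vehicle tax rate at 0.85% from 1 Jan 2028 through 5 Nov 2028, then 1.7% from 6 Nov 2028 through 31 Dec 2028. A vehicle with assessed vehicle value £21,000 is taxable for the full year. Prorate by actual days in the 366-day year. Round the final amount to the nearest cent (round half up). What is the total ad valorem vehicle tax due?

1 Jan – 5 Nov 2028: 310 days at 0.85% → £21,000 × 0.85% × 310/366 = £151.1885
6 Nov – 31 Dec 2028: 56 days at 1.7% → £21,000 × 1.7% × 56/366 = £54.6230
Total = £205.8115

£205.81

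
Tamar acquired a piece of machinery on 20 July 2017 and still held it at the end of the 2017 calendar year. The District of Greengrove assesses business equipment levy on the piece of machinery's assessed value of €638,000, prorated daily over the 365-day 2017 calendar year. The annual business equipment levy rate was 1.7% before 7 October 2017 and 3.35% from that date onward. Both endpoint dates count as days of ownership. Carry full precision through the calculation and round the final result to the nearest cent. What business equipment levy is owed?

€7,383.32

20 July – 6 October 2017: 79 days at 1.7% → €638,000 × 1.7% × 79/365 = €2,347.4904
7 October – 31 December 2017: 86 days at 3.35% → €638,000 × 3.35% × 86/365 = €5,035.8301
Total = €7,383.3205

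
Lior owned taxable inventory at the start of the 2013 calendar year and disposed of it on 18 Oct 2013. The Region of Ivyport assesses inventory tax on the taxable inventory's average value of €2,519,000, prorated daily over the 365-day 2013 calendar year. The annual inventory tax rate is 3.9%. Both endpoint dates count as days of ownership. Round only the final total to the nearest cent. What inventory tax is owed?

Days held (1 Jan – 18 Oct 2013): 291 out of 365
Tax = €2,519,000 × 3.9% × 291/365 = €78,323.6466

€78,323.65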